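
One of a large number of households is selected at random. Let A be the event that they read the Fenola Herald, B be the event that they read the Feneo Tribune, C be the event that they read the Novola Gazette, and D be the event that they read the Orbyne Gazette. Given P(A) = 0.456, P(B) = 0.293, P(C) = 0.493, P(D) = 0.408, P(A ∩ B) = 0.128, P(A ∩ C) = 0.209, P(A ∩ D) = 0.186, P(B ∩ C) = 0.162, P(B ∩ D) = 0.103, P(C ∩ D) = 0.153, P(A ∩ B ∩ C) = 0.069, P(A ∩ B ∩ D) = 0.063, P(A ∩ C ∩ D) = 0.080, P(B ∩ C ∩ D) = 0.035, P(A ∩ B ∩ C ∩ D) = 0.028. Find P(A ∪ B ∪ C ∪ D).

0.928

Inclusion–exclusion gives
P(A ∪ B ∪ C ∪ D) = 0.456 + 0.293 + 0.493 + 0.408 − 0.128 − 0.209 − 0.186 − 0.162 − 0.103 − 0.153 + 0.069 + 0.063 + 0.080 + 0.035 − 0.028 = 0.928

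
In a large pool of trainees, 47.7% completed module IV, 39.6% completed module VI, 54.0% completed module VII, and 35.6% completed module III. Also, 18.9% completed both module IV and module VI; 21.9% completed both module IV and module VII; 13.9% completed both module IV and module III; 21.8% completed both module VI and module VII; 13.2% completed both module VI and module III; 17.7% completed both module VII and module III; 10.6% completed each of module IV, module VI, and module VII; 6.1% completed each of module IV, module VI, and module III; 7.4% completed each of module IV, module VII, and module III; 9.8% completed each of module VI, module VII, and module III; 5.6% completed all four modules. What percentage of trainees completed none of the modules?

By inclusion–exclusion:
P(union) = 47.7 + 39.6 + 54.0 + 35.6 − 18.9 − 21.9 − 13.9 − 21.8 − 13.2 − 17.7 + 10.6 + 6.1 + 7.4 + 9.8 − 5.6 = 97.8%
P(none) = 100% − 97.8% = 2.2%

2.2%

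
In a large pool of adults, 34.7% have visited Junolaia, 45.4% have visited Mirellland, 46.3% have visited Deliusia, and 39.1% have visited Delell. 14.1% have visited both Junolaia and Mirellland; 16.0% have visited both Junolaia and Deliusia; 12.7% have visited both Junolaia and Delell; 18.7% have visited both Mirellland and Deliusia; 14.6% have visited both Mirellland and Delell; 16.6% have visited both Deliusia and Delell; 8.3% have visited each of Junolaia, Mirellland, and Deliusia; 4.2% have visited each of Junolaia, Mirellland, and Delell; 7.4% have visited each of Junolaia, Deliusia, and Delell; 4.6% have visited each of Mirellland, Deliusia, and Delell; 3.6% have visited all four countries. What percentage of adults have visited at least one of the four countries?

93.7%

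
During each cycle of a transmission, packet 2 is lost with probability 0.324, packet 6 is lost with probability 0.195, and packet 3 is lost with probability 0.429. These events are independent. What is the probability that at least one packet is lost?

Since the events are independent, P(none) is the product of the individual non-occurrence probabilities.
P(none) = (1 − 0.324) × (1 − 0.195) × (1 − 0.429) = 0.676 × 0.805 × 0.571 = 0.31072678
P(at least one) = 1 − 0.31072678 = 0.68927322

0.68927322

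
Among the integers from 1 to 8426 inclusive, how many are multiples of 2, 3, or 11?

⌊8426/2⌋ + ⌊8426/3⌋ + ⌊8426/11⌋ − ⌊8426/6⌋ − ⌊8426/22⌋ − ⌊8426/33⌋ + ⌊8426/66⌋ = 4213 + 2808 + 766 − 1404 − 383 − 255 + 127 = 5872

5872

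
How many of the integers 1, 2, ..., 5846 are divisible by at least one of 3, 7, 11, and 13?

3043

By inclusion–exclusion:
1948 + 835 + 531 + 449 − 278 − 177 − 149 − 75 − 64 − 40 + 25 + 21 + 13 + 5 − 1 = 3043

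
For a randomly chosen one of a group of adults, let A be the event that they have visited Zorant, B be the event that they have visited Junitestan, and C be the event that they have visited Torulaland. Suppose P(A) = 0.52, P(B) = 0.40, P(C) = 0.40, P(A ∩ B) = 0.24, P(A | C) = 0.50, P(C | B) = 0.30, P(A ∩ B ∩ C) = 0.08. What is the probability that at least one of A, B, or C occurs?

0.84

P(A ∩ C) = P(C)·P(A|C) = 0.40 × 0.50 = 0.20
P(B ∩ C) = P(B)·P(C|B) = 0.40 × 0.30 = 0.12
P(A ∪ B ∪ C) = 0.52 + 0.40 + 0.40 − 0.24 − 0.20 − 0.12 + 0.08 = 0.84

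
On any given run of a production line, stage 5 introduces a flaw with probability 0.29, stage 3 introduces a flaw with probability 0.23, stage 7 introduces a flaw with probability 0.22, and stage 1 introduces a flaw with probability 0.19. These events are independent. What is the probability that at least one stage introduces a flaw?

0.65459494

Since the events are independent, P(none) is the product of the individual non-occurrence probabilities.
P(none) = (1 − 0.29) × (1 − 0.23) × (1 − 0.22) × (1 − 0.19) = 0.71 × 0.77 × 0.78 × 0.81 = 0.34540506
P(at least one) = 1 − 0.34540506 = 0.65459494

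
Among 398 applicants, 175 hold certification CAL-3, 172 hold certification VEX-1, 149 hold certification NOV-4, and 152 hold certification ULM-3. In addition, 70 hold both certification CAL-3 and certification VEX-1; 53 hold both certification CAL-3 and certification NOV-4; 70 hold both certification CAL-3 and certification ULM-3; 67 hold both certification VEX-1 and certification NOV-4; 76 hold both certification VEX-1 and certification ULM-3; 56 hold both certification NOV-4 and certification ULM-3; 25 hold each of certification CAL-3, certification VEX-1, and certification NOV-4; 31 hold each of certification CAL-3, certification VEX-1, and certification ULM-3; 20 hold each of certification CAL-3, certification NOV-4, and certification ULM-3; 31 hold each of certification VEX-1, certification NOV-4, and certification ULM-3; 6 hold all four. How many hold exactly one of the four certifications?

Using the inclusion–exclusion count for exactly one event:
N(exactly one) = 175 + 172 + 149 + 152 − 2·70 − 2·53 − 2·70 − 2·67 − 2·76 − 2·56 + 3·25 + 3·31 + 3·20 + 3·31 − 4·6 = 161

161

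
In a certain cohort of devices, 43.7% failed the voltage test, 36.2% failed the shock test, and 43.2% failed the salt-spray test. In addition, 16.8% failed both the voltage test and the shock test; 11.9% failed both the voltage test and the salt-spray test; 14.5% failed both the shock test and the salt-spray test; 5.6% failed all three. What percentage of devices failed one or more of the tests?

85.5%

P(at least one) = 43.7 + 36.2 + 43.2 − 16.8 − 11.9 − 14.5 + 5.6 = 85.5%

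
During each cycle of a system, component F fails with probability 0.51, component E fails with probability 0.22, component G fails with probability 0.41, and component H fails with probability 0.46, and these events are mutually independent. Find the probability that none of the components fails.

Since the events are independent, P(none) is the product of the individual non-occurrence probabilities.
P(none) = (1 − 0.51) × (1 − 0.22) × (1 − 0.41) × (1 − 0.46) = 0.49 × 0.78 × 0.59 × 0.54 = 0.12176892

0.12176892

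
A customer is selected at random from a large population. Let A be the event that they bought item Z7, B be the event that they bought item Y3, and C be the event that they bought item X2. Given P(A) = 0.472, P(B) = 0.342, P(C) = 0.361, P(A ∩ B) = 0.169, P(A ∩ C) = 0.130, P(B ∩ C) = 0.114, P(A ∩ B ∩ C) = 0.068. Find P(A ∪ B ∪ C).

0.830

By inclusion–exclusion:
P(A ∪ B ∪ C) = 0.472 + 0.342 + 0.361 − 0.169 − 0.130 − 0.114 + 0.068 = 0.830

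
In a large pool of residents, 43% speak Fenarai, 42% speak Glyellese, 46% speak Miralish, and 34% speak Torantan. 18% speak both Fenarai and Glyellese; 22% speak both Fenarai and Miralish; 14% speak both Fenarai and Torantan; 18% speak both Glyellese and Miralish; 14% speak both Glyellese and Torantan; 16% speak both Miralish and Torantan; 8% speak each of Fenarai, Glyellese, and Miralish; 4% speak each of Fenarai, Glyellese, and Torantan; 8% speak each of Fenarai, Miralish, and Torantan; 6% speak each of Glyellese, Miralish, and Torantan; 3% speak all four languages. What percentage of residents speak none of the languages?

By inclusion-exclusion,
P(≥1) = 43 + 42 + 46 + 34 − 18 − 22 − 14 − 18 − 14 − 16 + 8 + 4 + 8 + 6 − 3 = 86%
P(none) = 100% − 86% = 14%

14%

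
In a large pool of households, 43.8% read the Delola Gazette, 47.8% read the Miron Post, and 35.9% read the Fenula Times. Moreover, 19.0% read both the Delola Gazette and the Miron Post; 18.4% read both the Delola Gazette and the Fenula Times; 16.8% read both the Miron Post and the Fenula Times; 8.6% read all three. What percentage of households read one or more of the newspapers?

P(union) = 43.8 + 47.8 + 35.9 − 19.0 − 18.4 − 16.8 + 8.6 = 81.9%

81.9%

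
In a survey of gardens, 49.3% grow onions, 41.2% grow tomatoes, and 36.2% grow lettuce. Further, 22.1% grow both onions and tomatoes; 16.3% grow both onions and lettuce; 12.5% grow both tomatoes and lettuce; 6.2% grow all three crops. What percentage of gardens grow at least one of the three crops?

Using inclusion–exclusion:
P(union) = 49.3 + 41.2 + 36.2 − 22.1 − 16.3 − 12.5 + 6.2 = 82.0%

82.0%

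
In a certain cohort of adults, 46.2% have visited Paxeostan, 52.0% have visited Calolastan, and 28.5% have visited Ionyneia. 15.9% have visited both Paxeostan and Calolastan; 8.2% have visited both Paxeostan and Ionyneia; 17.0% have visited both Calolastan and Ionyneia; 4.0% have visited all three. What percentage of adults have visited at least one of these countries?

89.6%

P(union) = 46.2 + 52.0 + 28.5 − 15.9 − 8.2 − 17.0 + 4.0 = 89.6%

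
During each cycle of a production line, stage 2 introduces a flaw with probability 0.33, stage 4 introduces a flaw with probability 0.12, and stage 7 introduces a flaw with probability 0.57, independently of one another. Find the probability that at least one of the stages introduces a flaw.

0.746472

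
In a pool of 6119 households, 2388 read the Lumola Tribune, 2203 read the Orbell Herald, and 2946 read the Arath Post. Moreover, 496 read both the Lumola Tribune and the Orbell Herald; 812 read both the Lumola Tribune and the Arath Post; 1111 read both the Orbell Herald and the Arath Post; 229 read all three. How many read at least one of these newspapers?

Apply inclusion-exclusion:
|union| = 2388 + 2203 + 2946 − 496 − 812 − 1111 + 229 = 5347

5347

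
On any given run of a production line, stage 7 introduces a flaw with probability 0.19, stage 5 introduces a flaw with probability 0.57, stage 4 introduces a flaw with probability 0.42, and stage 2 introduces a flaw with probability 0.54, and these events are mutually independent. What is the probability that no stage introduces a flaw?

0.09292644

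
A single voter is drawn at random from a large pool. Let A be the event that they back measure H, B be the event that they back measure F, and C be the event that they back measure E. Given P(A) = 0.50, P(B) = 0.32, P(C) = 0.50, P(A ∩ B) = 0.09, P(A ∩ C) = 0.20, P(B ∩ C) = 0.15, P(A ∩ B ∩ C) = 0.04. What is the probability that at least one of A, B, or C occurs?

0.92

P(A ∪ B ∪ C) = 0.50 + 0.32 + 0.50 − 0.09 − 0.20 − 0.15 + 0.04 = 0.92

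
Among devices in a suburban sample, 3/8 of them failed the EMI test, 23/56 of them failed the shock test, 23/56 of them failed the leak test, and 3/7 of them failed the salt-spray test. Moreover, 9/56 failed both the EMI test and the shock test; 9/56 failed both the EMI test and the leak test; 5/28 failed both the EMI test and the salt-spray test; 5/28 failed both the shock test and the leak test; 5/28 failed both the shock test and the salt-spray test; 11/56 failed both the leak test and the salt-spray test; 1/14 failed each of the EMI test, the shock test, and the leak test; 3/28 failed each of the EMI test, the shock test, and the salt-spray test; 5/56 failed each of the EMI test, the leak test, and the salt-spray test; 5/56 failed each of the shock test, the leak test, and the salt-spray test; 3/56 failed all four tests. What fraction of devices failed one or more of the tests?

7/8

By inclusion-exclusion,
P(at least one) = 3/8 + 23/56 + 23/56 + 3/7 − 9/56 − 9/56 − 5/28 − 5/28 − 5/28 − 11/56 + 1/14 + 3/28 + 5/56 + 5/56 − 3/56 = 7/8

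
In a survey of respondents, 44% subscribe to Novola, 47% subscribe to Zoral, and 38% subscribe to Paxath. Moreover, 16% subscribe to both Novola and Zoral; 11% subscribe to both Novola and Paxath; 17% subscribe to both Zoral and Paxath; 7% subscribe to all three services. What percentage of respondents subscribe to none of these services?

P(at least one) = 44 + 47 + 38 − 16 − 11 − 17 + 7 = 92%
P(none) = 100% − 92% = 8%

8%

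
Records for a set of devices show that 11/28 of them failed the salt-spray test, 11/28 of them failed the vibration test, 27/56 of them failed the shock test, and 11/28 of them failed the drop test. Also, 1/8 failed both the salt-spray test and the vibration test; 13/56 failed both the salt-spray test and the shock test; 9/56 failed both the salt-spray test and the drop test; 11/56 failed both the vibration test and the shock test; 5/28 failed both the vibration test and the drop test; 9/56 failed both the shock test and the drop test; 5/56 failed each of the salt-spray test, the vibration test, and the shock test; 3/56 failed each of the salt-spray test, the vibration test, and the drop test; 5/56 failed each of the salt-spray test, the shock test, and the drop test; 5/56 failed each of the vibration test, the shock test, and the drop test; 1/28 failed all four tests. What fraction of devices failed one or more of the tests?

Apply inclusion-exclusion:
P(at least one) = 11/28 + 11/28 + 27/56 + 11/28 − 1/8 − 13/56 − 9/56 − 11/56 − 5/28 − 9/56 + 5/56 + 3/56 + 5/56 + 5/56 − 1/28 = 25/28

25/28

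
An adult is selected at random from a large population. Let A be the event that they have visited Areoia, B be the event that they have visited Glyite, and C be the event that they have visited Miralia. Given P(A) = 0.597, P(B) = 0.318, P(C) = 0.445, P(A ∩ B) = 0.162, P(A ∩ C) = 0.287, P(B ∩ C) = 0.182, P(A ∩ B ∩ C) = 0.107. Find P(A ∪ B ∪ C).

0.836

By inclusion-exclusion,
P(A ∪ B ∪ C) = 0.597 + 0.318 + 0.445 − 0.162 − 0.287 − 0.182 + 0.107 = 0.836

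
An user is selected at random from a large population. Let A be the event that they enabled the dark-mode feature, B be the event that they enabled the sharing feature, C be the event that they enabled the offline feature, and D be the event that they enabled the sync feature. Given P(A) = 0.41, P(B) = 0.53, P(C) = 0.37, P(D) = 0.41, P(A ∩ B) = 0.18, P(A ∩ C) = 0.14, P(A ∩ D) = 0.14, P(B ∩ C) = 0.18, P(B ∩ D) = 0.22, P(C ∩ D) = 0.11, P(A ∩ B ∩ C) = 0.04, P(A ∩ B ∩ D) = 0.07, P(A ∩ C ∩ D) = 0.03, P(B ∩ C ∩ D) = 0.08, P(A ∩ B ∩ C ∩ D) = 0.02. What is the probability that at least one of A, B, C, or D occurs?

0.95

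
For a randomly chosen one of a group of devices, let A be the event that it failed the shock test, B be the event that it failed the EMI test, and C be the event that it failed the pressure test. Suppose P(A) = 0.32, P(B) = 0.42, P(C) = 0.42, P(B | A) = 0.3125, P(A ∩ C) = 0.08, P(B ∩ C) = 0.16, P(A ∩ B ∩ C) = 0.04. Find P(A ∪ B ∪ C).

0.86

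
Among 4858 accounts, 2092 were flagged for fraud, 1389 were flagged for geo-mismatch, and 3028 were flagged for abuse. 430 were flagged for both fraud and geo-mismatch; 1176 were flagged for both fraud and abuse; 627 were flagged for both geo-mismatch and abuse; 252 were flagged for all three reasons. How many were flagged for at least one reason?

4528

Inclusion–exclusion gives
|at least one| = 2092 + 1389 + 3028 − 430 − 1176 − 627 + 252 = 4528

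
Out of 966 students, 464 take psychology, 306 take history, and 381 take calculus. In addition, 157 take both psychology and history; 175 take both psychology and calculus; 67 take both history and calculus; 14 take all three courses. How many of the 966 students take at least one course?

By inclusion–exclusion:
|union| = 464 + 306 + 381 − 157 − 175 − 67 + 14 = 766

766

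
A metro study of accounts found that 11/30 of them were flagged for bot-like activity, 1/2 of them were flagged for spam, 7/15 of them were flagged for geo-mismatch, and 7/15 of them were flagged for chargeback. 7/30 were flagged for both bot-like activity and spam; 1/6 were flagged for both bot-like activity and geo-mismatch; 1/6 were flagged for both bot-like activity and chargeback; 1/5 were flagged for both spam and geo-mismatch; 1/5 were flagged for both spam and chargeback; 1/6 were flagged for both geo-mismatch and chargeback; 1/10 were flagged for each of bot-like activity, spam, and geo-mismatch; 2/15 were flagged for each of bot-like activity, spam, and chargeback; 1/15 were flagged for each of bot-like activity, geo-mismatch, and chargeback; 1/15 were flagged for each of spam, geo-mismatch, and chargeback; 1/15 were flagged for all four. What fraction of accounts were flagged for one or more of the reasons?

29/30

Inclusion–exclusion gives
P(union) = 11/30 + 1/2 + 7/15 + 7/15 − 7/30 − 1/6 − 1/6 − 1/5 − 1/5 − 1/6 + 1/10 + 2/15 + 1/15 + 1/15 − 1/15 = 29/30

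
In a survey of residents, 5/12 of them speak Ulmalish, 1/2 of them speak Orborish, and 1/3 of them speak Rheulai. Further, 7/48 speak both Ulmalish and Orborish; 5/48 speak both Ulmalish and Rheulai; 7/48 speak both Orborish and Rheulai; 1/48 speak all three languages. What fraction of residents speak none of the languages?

1/8

P(union) = 5/12 + 1/2 + 1/3 − 7/48 − 5/48 − 7/48 + 1/48 = 7/8
P(none) = 1 − 7/8 = 1/8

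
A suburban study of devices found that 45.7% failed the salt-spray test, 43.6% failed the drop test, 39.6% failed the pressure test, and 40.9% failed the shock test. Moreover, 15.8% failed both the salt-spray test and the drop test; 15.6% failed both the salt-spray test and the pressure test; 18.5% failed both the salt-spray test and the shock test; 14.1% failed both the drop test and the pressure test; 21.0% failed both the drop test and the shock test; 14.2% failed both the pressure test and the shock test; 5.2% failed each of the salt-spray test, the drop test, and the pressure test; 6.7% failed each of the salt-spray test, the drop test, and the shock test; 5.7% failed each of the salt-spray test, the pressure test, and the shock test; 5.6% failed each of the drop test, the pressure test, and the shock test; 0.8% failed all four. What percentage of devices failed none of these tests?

Apply inclusion-exclusion:
P(≥1) = 45.7 + 43.6 + 39.6 + 40.9 − 15.8 − 15.6 − 18.5 − 14.1 − 21.0 − 14.2 + 5.2 + 6.7 + 5.7 + 5.6 − 0.8 = 93.0%
P(none) = 100% − 93.0% = 7.0%

7.0%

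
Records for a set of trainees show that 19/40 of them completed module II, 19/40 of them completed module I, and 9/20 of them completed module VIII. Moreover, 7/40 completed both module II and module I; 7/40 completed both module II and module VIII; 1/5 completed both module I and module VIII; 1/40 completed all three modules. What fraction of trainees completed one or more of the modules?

Apply inclusion-exclusion:
P(at least one) = 19/40 + 19/40 + 9/20 − 7/40 − 7/40 − 1/5 + 1/40 = 7/8

7/8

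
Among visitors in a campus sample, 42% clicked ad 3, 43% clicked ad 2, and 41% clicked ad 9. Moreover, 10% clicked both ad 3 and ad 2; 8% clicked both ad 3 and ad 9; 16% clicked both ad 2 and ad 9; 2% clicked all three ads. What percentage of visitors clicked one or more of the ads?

P(at least one) = 42 + 43 + 41 − 10 − 8 − 16 + 2 = 94%

94%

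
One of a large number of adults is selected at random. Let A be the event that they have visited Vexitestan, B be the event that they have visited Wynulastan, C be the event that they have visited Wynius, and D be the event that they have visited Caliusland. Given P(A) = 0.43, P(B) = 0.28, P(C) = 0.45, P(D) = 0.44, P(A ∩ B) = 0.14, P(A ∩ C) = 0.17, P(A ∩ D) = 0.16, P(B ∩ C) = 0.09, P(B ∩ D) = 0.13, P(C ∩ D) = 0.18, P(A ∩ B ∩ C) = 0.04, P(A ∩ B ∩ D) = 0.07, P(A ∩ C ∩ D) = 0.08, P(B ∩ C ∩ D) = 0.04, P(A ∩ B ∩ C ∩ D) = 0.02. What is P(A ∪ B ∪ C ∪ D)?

0.94

By inclusion–exclusion:
P(A ∪ B ∪ C ∪ D) = 0.43 + 0.28 + 0.45 + 0.44 − 0.14 − 0.17 − 0.16 − 0.09 − 0.13 − 0.18 + 0.04 + 0.07 + 0.08 + 0.04 − 0.02 = 0.94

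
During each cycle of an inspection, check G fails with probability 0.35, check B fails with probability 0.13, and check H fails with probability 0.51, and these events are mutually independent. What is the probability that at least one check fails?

0.722905

P(none) = (1 − 0.35) × (1 − 0.13) × (1 − 0.51) = 0.65 × 0.87 × 0.49 = 0.277095
P(at least one) = 1 − 0.277095 = 0.722905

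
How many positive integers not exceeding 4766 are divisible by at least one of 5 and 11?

⌊4766/5⌋ + ⌊4766/11⌋ − ⌊4766/55⌋ = 953 + 433 − 86 = 1300

1300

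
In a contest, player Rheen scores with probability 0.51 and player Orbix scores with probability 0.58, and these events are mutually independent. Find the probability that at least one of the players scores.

0.7942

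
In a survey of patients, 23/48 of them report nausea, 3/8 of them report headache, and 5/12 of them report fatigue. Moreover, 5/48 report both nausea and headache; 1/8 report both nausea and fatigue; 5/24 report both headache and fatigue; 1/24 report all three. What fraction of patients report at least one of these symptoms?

By inclusion–exclusion:
P(at least one) = 23/48 + 3/8 + 5/12 − 5/48 − 1/8 − 5/24 + 1/24 = 7/8

7/8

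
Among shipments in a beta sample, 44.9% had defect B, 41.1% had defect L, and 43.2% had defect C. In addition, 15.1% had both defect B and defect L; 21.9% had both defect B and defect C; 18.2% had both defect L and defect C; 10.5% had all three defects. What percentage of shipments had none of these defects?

P(at least one) = 44.9 + 41.1 + 43.2 − 15.1 − 21.9 − 18.2 + 10.5 = 84.5%
P(none) = 100% − 84.5% = 15.5%

15.5%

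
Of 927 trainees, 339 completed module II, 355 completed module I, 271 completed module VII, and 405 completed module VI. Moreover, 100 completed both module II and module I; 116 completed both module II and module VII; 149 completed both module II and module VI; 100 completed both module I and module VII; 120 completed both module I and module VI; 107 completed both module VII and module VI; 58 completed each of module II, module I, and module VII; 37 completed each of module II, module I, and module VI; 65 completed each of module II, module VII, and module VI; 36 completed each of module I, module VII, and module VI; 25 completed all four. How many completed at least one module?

849

Apply inclusion-exclusion:
|at least one| = 339 + 355 + 271 + 405 − 100 − 116 − 149 − 100 − 120 − 107 + 58 + 37 + 65 + 36 − 25 = 849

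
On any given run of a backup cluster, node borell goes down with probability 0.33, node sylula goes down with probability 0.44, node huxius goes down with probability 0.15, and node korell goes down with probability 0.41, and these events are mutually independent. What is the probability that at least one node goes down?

P(none) = (1 − 0.33) × (1 − 0.44) × (1 − 0.15) × (1 − 0.41) = 0.67 × 0.56 × 0.85 × 0.59 = 0.1881628
P(at least one) = 1 − 0.1881628 = 0.8118372

0.8118372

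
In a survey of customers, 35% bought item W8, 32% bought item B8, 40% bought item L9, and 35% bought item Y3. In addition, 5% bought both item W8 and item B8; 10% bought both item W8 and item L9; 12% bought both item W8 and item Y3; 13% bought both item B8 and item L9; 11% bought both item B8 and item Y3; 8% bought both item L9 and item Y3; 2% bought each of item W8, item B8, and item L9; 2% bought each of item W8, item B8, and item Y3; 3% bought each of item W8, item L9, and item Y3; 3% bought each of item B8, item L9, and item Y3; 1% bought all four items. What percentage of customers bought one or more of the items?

P(≥1) = 35 + 32 + 40 + 35 − 5 − 10 − 12 − 13 − 11 − 8 + 2 + 2 + 3 + 3 − 1 = 92%

92%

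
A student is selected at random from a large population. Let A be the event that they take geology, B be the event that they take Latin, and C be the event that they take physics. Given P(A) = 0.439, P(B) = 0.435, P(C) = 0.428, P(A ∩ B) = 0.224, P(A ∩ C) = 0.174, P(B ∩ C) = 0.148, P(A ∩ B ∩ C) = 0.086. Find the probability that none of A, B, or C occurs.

P(A ∪ B ∪ C) = 0.439 + 0.435 + 0.428 − 0.224 − 0.174 − 0.148 + 0.086 = 0.842
P(none) = 1 − 0.842 = 0.158

0.158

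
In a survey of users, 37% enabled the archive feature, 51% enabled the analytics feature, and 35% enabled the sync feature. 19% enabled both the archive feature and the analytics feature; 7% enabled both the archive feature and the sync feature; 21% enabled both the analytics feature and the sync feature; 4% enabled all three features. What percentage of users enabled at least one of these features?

Apply inclusion-exclusion:
P(union) = 37 + 51 + 35 − 19 − 7 − 21 + 4 = 80%

80%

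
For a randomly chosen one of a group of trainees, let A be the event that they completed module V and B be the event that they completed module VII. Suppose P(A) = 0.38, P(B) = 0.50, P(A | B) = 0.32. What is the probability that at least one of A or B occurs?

P(A ∩ B) = P(B)·P(A|B) = 0.50 × 0.32 = 0.16
Inclusion–exclusion gives
P(A ∪ B) = 0.38 + 0.50 − 0.16 = 0.72

0.72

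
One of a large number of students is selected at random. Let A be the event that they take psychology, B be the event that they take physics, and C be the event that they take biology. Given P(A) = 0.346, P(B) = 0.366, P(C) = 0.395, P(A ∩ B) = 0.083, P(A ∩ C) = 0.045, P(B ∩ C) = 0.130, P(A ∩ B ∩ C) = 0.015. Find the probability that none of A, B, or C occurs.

0.136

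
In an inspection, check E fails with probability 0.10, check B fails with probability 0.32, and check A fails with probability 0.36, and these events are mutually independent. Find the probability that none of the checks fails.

Independence gives P(none) = ∏(1 − pᵢ).
P(none) = (1 − 0.10) × (1 − 0.32) × (1 − 0.36) = 0.90 × 0.68 × 0.64 = 0.39168

0.39168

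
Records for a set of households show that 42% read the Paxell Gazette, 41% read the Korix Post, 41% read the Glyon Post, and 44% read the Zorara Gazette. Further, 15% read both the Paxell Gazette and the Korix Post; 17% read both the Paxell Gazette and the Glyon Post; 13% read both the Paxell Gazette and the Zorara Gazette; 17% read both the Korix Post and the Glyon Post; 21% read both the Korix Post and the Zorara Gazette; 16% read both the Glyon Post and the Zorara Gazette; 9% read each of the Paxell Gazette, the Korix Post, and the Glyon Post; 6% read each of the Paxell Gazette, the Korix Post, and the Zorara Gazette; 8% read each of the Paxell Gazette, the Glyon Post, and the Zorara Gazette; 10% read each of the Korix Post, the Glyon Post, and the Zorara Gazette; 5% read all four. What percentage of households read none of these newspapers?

3%

By inclusion-exclusion,
P(at least one) = 42 + 41 + 41 + 44 − 15 − 17 − 13 − 17 − 21 − 16 + 9 + 6 + 8 + 10 − 5 = 97%
P(none) = 100% − 97% = 3%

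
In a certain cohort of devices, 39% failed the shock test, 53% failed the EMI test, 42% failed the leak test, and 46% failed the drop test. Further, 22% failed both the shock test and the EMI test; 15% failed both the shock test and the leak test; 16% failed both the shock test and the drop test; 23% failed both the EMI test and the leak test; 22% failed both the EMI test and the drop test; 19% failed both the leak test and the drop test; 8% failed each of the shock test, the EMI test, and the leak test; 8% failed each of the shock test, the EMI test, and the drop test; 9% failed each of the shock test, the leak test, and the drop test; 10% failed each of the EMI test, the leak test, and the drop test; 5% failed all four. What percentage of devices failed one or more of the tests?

93%

P(≥1) = 39 + 53 + 42 + 46 − 22 − 15 − 16 − 23 − 22 − 19 + 8 + 8 + 9 + 10 − 5 = 93%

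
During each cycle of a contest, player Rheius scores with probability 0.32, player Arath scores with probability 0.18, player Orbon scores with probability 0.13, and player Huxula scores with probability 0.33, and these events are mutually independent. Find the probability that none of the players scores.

Independence gives P(none) = ∏(1 − pᵢ).
P(none) = (1 − 0.32) × (1 − 0.18) × (1 − 0.13) × (1 − 0.33) = 0.68 × 0.82 × 0.87 × 0.67 = 0.32502504

0.32502504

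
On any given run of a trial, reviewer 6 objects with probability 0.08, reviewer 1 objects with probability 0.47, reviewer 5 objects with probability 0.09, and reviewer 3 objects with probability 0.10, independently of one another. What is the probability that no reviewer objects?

P(none) = (1 − 0.08) × (1 − 0.47) × (1 − 0.09) × (1 − 0.10) = 0.92 × 0.53 × 0.91 × 0.90 = 0.3993444

0.3993444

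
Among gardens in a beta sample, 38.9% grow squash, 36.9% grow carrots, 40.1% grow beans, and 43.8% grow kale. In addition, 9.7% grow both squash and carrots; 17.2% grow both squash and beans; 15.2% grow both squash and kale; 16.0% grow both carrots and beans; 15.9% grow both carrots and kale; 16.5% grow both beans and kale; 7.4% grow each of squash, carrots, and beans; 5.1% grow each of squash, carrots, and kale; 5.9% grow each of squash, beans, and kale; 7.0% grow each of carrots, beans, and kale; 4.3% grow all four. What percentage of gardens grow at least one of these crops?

By inclusion-exclusion,
P(at least one) = 38.9 + 36.9 + 40.1 + 43.8 − 9.7 − 17.2 − 15.2 − 16.0 − 15.9 − 16.5 + 7.4 + 5.1 + 5.9 + 7.0 − 4.3 = 90.3%

90.3%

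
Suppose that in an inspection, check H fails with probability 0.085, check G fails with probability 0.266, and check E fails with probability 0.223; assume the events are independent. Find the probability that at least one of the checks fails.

0.47815903

Since the events are independent, P(none) is the product of the individual non-occurrence probabilities.
P(none) = (1 − 0.085) × (1 − 0.266) × (1 − 0.223) = 0.915 × 0.734 × 0.777 = 0.52184097
P(at least one) = 1 − 0.52184097 = 0.47815903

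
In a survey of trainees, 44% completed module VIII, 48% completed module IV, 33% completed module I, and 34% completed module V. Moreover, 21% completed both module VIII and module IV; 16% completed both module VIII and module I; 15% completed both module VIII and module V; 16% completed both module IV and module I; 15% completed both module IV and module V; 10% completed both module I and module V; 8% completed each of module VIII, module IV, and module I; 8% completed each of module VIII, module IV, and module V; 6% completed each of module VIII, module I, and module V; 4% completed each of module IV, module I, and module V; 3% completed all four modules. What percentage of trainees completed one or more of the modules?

P(union) = 44 + 48 + 33 + 34 − 21 − 16 − 15 − 16 − 15 − 10 + 8 + 8 + 6 + 4 − 3 = 89%

89%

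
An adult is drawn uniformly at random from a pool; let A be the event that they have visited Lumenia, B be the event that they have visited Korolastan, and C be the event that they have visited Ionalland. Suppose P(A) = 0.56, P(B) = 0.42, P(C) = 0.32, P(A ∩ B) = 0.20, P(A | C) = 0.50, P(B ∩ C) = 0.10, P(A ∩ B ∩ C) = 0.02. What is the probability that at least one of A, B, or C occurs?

0.86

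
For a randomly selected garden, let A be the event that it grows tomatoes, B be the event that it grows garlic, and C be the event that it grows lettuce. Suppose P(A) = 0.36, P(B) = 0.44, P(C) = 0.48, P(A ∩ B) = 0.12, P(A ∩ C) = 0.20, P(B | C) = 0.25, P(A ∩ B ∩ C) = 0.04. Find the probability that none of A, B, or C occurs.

P(B ∩ C) = P(C)·P(B|C) = 0.48 × 0.25 = 0.12
P(A ∪ B ∪ C) = 0.36 + 0.44 + 0.48 − 0.12 − 0.20 − 0.12 + 0.04 = 0.88
P(none) = 1 − 0.88 = 0.12

0.12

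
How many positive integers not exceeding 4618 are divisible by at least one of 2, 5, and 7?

⌊4618/2⌋ + ⌊4618/5⌋ + ⌊4618/7⌋ − ⌊4618/10⌋ − ⌊4618/14⌋ − ⌊4618/35⌋ + ⌊4618/70⌋ = 2309 + 923 + 659 − 461 − 329 − 131 + 65 = 3035

3035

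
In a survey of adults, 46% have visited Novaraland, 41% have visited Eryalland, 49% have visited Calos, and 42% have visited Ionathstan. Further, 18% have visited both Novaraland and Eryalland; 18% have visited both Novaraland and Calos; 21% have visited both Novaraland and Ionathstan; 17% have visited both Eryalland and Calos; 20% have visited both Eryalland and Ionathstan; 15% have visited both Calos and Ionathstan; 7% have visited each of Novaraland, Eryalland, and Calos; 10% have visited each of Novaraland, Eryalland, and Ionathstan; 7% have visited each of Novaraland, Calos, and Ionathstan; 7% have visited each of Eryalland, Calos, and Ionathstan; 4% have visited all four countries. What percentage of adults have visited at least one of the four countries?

96%

By inclusion–exclusion:
P(≥1) = 46 + 41 + 49 + 42 − 18 − 18 − 21 − 17 − 20 − 15 + 7 + 10 + 7 + 7 − 4 = 96%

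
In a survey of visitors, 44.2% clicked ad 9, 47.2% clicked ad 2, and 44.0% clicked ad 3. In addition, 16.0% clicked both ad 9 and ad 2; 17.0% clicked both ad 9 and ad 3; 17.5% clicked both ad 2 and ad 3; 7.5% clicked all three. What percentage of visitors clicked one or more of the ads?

92.4%

P(union) = 44.2 + 47.2 + 44.0 − 16.0 − 17.0 − 17.5 + 7.5 = 92.4%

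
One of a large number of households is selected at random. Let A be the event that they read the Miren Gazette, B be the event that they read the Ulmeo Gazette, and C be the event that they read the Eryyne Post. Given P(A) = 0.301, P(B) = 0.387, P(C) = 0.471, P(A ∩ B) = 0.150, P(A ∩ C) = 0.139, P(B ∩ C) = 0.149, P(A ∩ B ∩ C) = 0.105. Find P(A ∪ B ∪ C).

P(A ∪ B ∪ C) = 0.301 + 0.387 + 0.471 − 0.150 − 0.139 − 0.149 + 0.105 = 0.826

0.826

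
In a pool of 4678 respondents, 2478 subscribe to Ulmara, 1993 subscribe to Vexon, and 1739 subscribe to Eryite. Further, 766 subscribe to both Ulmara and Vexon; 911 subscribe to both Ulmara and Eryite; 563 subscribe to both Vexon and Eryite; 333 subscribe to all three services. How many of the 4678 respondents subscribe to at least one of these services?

4303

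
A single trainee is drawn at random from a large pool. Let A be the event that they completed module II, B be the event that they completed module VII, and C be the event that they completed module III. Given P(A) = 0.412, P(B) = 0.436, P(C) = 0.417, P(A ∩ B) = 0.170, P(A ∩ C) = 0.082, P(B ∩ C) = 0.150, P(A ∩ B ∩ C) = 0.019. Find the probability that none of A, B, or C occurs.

Apply inclusion-exclusion:
P(A ∪ B ∪ C) = 0.412 + 0.436 + 0.417 − 0.170 − 0.082 − 0.150 + 0.019 = 0.882
P(none) = 1 − 0.882 = 0.118

0.118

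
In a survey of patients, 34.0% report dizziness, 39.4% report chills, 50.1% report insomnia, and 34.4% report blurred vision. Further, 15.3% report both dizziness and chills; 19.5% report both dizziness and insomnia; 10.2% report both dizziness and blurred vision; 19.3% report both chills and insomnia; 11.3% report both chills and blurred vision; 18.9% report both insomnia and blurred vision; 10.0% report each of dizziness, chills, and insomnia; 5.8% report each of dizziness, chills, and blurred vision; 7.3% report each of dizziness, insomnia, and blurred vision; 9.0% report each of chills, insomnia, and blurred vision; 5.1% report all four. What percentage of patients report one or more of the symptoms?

90.4%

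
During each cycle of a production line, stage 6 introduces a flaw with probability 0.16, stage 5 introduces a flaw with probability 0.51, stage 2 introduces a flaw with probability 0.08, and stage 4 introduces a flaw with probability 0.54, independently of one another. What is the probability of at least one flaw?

0.82581088

P(none) = (1 − 0.16) × (1 − 0.51) × (1 − 0.08) × (1 − 0.54) = 0.84 × 0.49 × 0.92 × 0.46 = 0.17418912
P(at least one) = 1 − 0.17418912 = 0.82581088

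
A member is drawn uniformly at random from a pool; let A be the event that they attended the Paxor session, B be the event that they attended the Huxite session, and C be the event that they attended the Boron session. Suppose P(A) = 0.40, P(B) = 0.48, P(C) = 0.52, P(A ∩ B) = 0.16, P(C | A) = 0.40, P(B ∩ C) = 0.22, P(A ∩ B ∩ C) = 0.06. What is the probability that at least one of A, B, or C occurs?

0.92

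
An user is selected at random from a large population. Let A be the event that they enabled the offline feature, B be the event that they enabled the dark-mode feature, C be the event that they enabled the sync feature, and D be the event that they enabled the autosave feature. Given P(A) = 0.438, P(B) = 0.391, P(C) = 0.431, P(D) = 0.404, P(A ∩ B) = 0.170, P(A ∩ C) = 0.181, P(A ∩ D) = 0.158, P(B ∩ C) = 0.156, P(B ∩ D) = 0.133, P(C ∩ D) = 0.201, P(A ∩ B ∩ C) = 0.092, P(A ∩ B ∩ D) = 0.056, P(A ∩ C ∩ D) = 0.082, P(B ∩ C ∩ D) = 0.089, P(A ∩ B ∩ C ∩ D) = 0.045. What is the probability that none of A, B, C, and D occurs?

P(A ∪ B ∪ C ∪ D) = 0.438 + 0.391 + 0.431 + 0.404 − 0.170 − 0.181 − 0.158 − 0.156 − 0.133 − 0.201 + 0.092 + 0.056 + 0.082 + 0.089 − 0.045 = 0.939
P(none) = 1 − 0.939 = 0.061

0.061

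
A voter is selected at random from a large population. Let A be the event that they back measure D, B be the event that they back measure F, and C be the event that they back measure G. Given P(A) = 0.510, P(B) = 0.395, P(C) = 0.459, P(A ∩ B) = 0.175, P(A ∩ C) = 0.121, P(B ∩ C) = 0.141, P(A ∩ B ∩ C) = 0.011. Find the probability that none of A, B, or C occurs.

0.062

By inclusion-exclusion,
P(A ∪ B ∪ C) = 0.510 + 0.395 + 0.459 − 0.175 − 0.121 − 0.141 + 0.011 = 0.938
P(none) = 1 − 0.938 = 0.062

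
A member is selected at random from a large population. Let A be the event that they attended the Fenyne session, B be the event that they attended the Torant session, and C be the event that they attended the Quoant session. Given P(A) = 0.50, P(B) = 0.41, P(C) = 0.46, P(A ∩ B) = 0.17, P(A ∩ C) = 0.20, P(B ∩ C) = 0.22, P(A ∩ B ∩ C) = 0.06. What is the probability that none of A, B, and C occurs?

0.16

P(A ∪ B ∪ C) = 0.50 + 0.41 + 0.46 − 0.17 − 0.20 − 0.22 + 0.06 = 0.84
P(none) = 1 − 0.84 = 0.16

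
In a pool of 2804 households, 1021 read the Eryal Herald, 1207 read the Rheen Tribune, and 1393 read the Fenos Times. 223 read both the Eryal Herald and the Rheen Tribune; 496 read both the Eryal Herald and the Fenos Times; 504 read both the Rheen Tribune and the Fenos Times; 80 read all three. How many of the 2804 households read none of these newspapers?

By inclusion–exclusion:
|union| = 1021 + 1207 + 1393 − 223 − 496 − 504 + 80 = 2478
None: 2804 − 2478 = 326

326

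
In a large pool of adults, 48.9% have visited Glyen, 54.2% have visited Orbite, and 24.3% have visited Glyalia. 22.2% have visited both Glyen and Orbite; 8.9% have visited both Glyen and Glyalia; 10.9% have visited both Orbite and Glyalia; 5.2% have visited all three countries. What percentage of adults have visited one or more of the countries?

90.6%

By inclusion-exclusion,
P(≥1) = 48.9 + 54.2 + 24.3 − 22.2 − 8.9 − 10.9 + 5.2 = 90.6%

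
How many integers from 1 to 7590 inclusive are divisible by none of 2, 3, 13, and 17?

Using inclusion–exclusion:
floor(7590/2) + floor(7590/3) + floor(7590/13) + floor(7590/17) − floor(7590/6) − floor(7590/26) − floor(7590/34) − floor(7590/39) − floor(7590/51) − floor(7590/221) + floor(7590/78) + floor(7590/102) + floor(7590/442) + floor(7590/663) − floor(7590/1326) = 3795 + 2530 + 583 + 446 − 1265 − 291 − 223 − 194 − 148 − 34 + 97 + 74 + 17 + 11 − 5 = 5393
7590 − 5393 = 2197

2197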